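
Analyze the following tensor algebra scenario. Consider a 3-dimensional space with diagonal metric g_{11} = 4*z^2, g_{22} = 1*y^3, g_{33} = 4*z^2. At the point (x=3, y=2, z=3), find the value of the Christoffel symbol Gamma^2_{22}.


For a diagonal metric, Gamma^k_{ij} = (1/2) g^{kk} (dg_{ik}/dx_j + dg_{jk}/dx_i - dg_{ij}/dx_k).
The metric is diagonal, so g_{ab} = 0 for a != b.
At the given point: g_{11} = 36, g_{22} = 8, g_{33} = 36
g^{22} = 1/8
dg_{22}/dx_2 = dg_{22}/dx_2 = 12
dg_{22}/dx_2 = dg_{22}/dx_2 = 12
dg_{22}/dx_2 = dg_{22}/dx_2 = 12
Numerator = 12 + 12 - 12 = 12
Gamma^2_{22} = 12 / (2 * 8) = 3/4

3/4


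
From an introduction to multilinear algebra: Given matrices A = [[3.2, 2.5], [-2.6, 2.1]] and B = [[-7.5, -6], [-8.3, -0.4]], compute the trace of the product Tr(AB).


Tr(AB) = sum_i (AB)_{ii} where (AB)_{ii} = sum_k A_{ik} B_{ki}.
(AB)_{11} = 3.2*-7.5 + 2.5*-8.3 = -44.75
(AB)_{22} = -2.6*-6 + 2.1*-0.4 = 14.76
Tr(AB) = -44.75 + 14.76 = -29.99

-29.99


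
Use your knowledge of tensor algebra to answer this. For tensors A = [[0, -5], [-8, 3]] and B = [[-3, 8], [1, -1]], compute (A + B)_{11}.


Tensor addition is component-wise: (A + B)_{ij} = A_{ij} + B_{ij}.
A_{11} = 0
B_{11} = -3
(A + B)_{11} = 0 + -3 = -3

-3


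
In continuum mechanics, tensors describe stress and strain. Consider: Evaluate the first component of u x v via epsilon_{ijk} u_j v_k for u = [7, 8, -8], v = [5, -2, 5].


(u x v)_1 = sum_{j,k} epsilon_{1jk} u_j v_k. Only permutations of (1,2,3) contribute; the two non-zero terms are:
eps_{123} u_2 v_3 = 1 * 8 * 5 = 40
eps_{132} u_3 v_2 = -1 * -8 * -2 = -16
(u x v)_1 = 24

24


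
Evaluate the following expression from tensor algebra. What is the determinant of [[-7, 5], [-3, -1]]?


For a 2x2 matrix [[a, b], [c, d]], det = a*d - b*c.
a = -7, b = 5, c = -3, d = -1
a*d = -7 * -1 = 7
b*c = 5 * -3 = -15
det = 7 - -15 = 22

22


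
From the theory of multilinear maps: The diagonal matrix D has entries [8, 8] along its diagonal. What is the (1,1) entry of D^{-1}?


For a diagonal matrix, the inverse has entries (D^{-1})_{ii} = 1/d_{ii}.
The diagonal entries are: d_{11} = 8, d_{22} = 8
We need (D^{-1})_{11} = 1/d_{11} = 1/8 = 1/8

1/8


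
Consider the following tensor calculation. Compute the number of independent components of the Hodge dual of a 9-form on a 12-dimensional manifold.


The Hodge dual of a p-form on an n-dimensional manifold is an (n-p)-form.
n = 12, p = 9, so dual degree = 12 - 9 = 3
The number of components is C(n, n-p) = C(12, 3) = 220

220


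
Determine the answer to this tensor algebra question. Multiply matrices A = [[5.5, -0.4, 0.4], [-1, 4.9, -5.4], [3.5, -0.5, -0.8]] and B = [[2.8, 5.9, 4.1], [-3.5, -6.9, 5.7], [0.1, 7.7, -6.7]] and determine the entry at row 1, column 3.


(AB)_{ij} = sum_k A_{ik} B_{kj}.
For i=1, j=3:
A_{11} * B_{13} = 5.5 * 4.1 = 22.55
A_{12} * B_{23} = -0.4 * 5.7 = -2.28
A_{13} * B_{33} = 0.4 * -6.7 = -2.68
Sum = 22.55 + -2.28 + -2.68 = 17.59

17.59


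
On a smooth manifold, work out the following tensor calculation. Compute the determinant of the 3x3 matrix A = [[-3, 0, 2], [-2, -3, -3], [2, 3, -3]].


Expanding along the first row, det(A) = a11*M_11 - a12*M_12 + a13*M_13, where M_1j is the (1,j) minor.
Minor M_11 = -3*-3 - -3*3 = 18
Minor M_12 = -2*-3 - -3*2 = 12
Minor M_13 = -2*3 - -3*2 = 0
det = -3*(18) - 0*(12) + 2*(0)
    = -54 - 0 + 0
    = -54

-54


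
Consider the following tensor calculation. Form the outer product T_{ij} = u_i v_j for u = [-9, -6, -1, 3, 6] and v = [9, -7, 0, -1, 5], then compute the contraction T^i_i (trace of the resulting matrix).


The outer product gives T_{ij} = u_i v_j.
The trace (contraction) is Tr(T) = sum_i T_{ii} = sum_i u_i v_i.
Diagonal entries:
T_{11} = u_1 * v_1 = -9 * 9 = -81
T_{22} = u_2 * v_2 = -6 * -7 = 42
T_{33} = u_3 * v_3 = -1 * 0 = 0
T_{44} = u_4 * v_4 = 3 * -1 = -3
T_{55} = u_5 * v_5 = 6 * 5 = 30
Tr(T) = -81 + 42 + 0 + -3 + 30 = -12

-12


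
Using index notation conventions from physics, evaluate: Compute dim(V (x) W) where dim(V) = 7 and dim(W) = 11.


The dimension of a tensor product is the product of dimensions.
dim(V) = 7, dim(W) = 11
dim(V (x) W) = 7 * 11 = 77

77


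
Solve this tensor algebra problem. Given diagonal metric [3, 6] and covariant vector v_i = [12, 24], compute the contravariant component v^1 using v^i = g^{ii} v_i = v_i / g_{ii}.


To raise an index with a diagonal metric: v^i = v_i / g_{ii}.
For index 1: v_1 = 12, g_{11} = 3
v^1 = 12 / 3 = 4

4


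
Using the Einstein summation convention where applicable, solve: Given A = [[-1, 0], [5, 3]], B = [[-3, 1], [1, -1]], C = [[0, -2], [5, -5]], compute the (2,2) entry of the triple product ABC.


(ABC)_{22} = sum_m (AB)_{2m} C_{m2}. First compute row 2 of AB.
(AB)_{21} = 5*-3 + 3*1 = -12
(AB)_{22} = 5*1 + 3*-1 = 2
Now contract with column 2 of C:
(AB)_{21} * C_{12} = -12 * -2 = 24
(AB)_{22} * C_{22} = 2 * -5 = -10
(ABC)_{22} = 24 + -10 = 14

14


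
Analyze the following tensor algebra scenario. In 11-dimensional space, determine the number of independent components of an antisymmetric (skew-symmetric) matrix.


An antisymmetric rank-2 tensor satisfies A_{ij} = -A_{ji}, so diagonal entries are zero.
The independent components are the upper-triangular entries: C(n, 2) = n(n-1)/2.
n = 11
C(11, 2) = 11 * 10 / 2 = 110 / 2 = 55

55


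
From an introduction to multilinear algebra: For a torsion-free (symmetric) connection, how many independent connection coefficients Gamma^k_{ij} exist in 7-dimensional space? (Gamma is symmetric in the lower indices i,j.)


Christoffel symbols Gamma^k_{ij} are symmetric in i,j, so there are d * d(d+1)/2 independent symbols.
d = 7
d(d+1)/2 = 7 * 8 / 2 = 28
Total = 7 * 28 = 196

196


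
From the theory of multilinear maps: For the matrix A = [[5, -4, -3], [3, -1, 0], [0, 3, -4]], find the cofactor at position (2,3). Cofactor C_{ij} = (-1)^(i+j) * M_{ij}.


To find cofactor C_{23}, delete row 2 and column 3.
The resulting 2x2 submatrix is: [[5, -4], [0, 3]]
Minor M_{23} = 5*3 - -4*0
  = 15 - 0 = 15
Sign = (-1)^(2+3) = (-1)^5 = -1
Cofactor C_{23} = -1 * 15 = -15

-15


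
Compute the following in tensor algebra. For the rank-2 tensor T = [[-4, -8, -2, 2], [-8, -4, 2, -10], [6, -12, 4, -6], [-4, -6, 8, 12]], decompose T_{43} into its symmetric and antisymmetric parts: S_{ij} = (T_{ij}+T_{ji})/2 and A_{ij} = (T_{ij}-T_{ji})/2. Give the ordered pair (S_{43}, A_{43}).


T_{43} = 8
T_{34} = -6
S_{43} = (8 + -6)/2 = 2/2 = 1
A_{43} = (8 - -6)/2 = 14/2 = 7
Check: S + A = 1 + 7 = 8 = T_{43}.

(1, 7)


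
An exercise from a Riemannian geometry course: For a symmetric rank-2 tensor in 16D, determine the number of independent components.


A symmetric rank-2 tensor in d dimensions has d(d+1)/2 independent components.
d = 16
d(d+1)/2 = 16 * 17 / 2 = 272 / 2 = 136

136


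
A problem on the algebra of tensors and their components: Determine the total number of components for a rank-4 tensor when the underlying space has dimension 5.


The number of components of a rank-r tensor in d dimensions is d^r.
Here d = 5 and r = 4.
5^4 = 625

625


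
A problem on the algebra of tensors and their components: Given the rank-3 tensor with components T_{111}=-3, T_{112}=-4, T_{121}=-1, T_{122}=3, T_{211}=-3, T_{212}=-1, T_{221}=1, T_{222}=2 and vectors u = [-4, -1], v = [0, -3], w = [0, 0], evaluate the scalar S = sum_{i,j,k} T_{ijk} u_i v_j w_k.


S = sum over i,j,k of T_{ijk} u_i v_j w_k. Expanding all 8 terms:
T_{111}*u_1*v_1*w_1 = -3*-4*0*0 = 0  (running total: 0)
T_{112}*u_1*v_1*w_2 = -4*-4*0*0 = 0  (running total: 0)
T_{121}*u_1*v_2*w_1 = -1*-4*-3*0 = 0  (running total: 0)
T_{122}*u_1*v_2*w_2 = 3*-4*-3*0 = 0  (running total: 0)
T_{211}*u_2*v_1*w_1 = -3*-1*0*0 = 0  (running total: 0)
T_{212}*u_2*v_1*w_2 = -1*-1*0*0 = 0  (running total: 0)
T_{221}*u_2*v_2*w_1 = 1*-1*-3*0 = 0  (running total: 0)
T_{222}*u_2*v_2*w_2 = 2*-1*-3*0 = 0  (running total: 0)
S = 0

0


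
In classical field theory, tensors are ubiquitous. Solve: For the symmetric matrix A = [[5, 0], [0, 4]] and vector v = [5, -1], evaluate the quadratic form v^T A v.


First compute Av:
(Av)_1 = 5*5 + 0*-1 = 25
(Av)_2 = 0*5 + 4*-1 = -4
Av = [25, -4]
Then v^T (Av) = 5*25 + -1*-4
= 125 + 4 = 129

129


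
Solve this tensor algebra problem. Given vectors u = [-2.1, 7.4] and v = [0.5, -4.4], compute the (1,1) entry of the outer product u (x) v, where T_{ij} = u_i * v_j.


The outer product entry T_{ij} = u_i * v_j.
We need i=1, j=1.
u_1 = -2.1, v_1 = 0.5
T_{1,1} = -2.1 * 0.5 = -1.05

-1.05


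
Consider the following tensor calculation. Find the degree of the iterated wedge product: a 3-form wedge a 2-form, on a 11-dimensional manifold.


The degree of a wedge product is the sum of the degrees of the individual forms.
Degrees: 3, 2
Total degree = 3 + 2 = 5

5


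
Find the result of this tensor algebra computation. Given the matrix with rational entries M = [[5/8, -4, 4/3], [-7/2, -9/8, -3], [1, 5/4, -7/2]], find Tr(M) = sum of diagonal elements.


The trace is the sum of diagonal entries.
Diagonal: M[1,1] = 5/8, M[2,2] = -9/8, M[3,3] = -7/2
Tr(M) = 5/8 + -9/8 + -7/2
Computing step by step:
After adding M[1,1]: 5/8
After adding M[2,2]: -1/2
After adding M[3,3]: -4
Tr(M) = -4

-4


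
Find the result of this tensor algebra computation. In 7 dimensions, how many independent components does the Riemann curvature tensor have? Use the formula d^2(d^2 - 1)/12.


The Riemann tensor in d dimensions has d^2(d^2 - 1)/12 independent components.
d = 7, so d^2 = 49
d^2 - 1 = 48
d^2(d^2 - 1) = 49 * 48 = 2352
Divide by 12: 2352 / 12 = 196

196


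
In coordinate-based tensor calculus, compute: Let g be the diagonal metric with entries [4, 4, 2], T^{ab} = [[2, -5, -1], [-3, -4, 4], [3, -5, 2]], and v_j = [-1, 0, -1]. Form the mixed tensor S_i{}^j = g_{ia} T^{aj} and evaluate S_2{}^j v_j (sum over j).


Step 1: lower the first index. For a diagonal metric, g_{ia} T^{aj} = g_{ii} T^{ij} (no sum on i).
g_{22} = 4
S_2{}^1 = 4 * T^{21} = 4 * -3 = -12
S_2{}^2 = 4 * T^{22} = 4 * -4 = -16
S_2{}^3 = 4 * T^{23} = 4 * 4 = 16
Step 2: contract S_2{}^j with v_j.
S_2{}^1 * v_1 = -12 * -1 = 12
S_2{}^2 * v_2 = -16 * 0 = 0
S_2{}^3 * v_3 = 16 * -1 = -16
Result = 12 + 0 + -16 = -4

-4


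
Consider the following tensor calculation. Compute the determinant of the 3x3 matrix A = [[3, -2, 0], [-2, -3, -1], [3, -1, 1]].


Expanding along the first row, det(A) = a11*M_11 - a12*M_12 + a13*M_13, where M_1j is the (1,j) minor.
Minor M_11 = -3*1 - -1*-1 = -4
Minor M_12 = -2*1 - -1*3 = 1
Minor M_13 = -2*-1 - -3*3 = 11
det = 3*(-4) - -2*(1) + 0*(11)
    = -12 - -2 + 0
    = -10

-10


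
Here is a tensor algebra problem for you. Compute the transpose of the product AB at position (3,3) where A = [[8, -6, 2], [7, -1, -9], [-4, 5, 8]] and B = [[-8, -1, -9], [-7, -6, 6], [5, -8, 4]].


(AB)^T_{ij} = (AB)_{ji} = sum_k A_{jk} B_{ki}.
For i=3, j=3 we need (AB)_{33}:
A_{31} * B_{13} = -4 * -9 = 36
A_{32} * B_{23} = 5 * 6 = 30
A_{33} * B_{33} = 8 * 4 = 32
Sum = 36 + 30 + 32 = 98

98


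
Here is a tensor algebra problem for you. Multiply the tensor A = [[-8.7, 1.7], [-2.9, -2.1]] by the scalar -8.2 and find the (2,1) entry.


Scalar multiplication: (cA)_{ij} = c * A_{ij}.
c = -8.2
A_{21} = -2.9
(cA)_{21} = -8.2 * -2.9 = 23.78

23.78


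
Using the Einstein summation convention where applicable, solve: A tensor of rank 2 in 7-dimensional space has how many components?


The number of components of a rank-r tensor in d dimensions is d^r.
Here d = 7 and r = 2.
7^2 = 49

49


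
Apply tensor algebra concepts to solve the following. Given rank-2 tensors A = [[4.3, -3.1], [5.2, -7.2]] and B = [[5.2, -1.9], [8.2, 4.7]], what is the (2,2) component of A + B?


Tensor addition is component-wise: (A + B)_{ij} = A_{ij} + B_{ij}.
A_{22} = -7.2
B_{22} = 4.7
(A + B)_{22} = -7.2 + 4.7 = -2.5

-2.5


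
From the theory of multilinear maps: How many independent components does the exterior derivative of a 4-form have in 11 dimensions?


The exterior derivative of a p-form is a (p+1)-form.
Its number of independent components is C(n, p+1).
n = 11, p+1 = 5
C(11, 5) = 462

462


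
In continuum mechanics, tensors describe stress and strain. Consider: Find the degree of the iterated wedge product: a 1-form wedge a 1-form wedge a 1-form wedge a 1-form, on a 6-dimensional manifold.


The degree of a wedge product is the sum of the degrees of the individual forms.
Degrees: 1, 1, 1, 1
Total degree = 1 + 1 + 1 + 1 = 4

4


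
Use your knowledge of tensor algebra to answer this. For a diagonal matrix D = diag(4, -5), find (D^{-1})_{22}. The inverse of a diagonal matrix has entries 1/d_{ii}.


For a diagonal matrix, the inverse has entries (D^{-1})_{ii} = 1/d_{ii}.
The diagonal entries are: d_{11} = 4, d_{22} = -5
We need (D^{-1})_{22} = 1/d_{22} = 1/-5 = -1/5

-1/5


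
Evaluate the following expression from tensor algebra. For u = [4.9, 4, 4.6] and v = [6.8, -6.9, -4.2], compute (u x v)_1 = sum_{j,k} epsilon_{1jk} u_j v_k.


(u x v)_1 = sum_{j,k} epsilon_{1jk} u_j v_k. Only permutations of (1,2,3) contribute; the two non-zero terms are:
eps_{123} u_2 v_3 = 1 * 4 * -4.2 = -16.8
eps_{132} u_3 v_2 = -1 * 4.6 * -6.9 = 31.74
(u x v)_1 = 14.94

14.94


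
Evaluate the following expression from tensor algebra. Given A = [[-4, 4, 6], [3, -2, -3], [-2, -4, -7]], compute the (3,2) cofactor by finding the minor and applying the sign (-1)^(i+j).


To find cofactor C_{32}, delete row 3 and column 2.
The resulting 2x2 submatrix is: [[-4, 6], [3, -3]]
Minor M_{32} = -4*-3 - 6*3
  = 12 - 18 = -6
Sign = (-1)^(3+2) = (-1)^5 = -1
Cofactor C_{32} = -1 * -6 = 6

6


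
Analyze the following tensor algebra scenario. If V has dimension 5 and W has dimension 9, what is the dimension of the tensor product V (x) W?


The dimension of a tensor product is the product of dimensions.
dim(V) = 5, dim(W) = 9
dim(V (x) W) = 5 * 9 = 45

45


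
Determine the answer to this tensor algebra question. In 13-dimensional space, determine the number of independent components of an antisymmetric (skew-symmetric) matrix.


An antisymmetric rank-2 tensor satisfies A_{ij} = -A_{ji}, so diagonal entries are zero.
The independent components are the upper-triangular entries: C(n, 2) = n(n-1)/2.
n = 13
C(13, 2) = 13 * 12 / 2 = 156 / 2 = 78

78


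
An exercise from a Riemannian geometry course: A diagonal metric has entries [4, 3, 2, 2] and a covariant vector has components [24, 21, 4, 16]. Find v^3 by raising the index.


To raise an index with a diagonal metric: v^i = v_i / g_{ii}.
For index 3: v_3 = 4, g_{33} = 2
v^3 = 4 / 2 = 2

2


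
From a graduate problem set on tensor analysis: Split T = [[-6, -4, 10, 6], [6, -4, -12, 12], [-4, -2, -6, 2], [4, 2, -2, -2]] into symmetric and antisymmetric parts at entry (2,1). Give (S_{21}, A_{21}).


T_{21} = 6
T_{12} = -4
S_{21} = (6 + -4)/2 = 2/2 = 1
A_{21} = (6 - -4)/2 = 10/2 = 5
Check: S + A = 1 + 5 = 6 = T_{21}.

(1, 5)


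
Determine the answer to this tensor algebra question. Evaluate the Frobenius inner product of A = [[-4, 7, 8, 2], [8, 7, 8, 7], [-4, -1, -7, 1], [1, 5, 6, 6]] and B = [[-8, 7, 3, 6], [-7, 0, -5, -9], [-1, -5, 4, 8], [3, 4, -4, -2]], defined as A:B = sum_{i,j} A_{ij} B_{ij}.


A:B = sum over all i,j of A_{ij} * B_{ij}.
Row 1: -4*-8=32, 7*7=49, 8*3=24, 2*6=12 => row sum = 117
Row 2: 8*-7=-56, 7*0=0, 8*-5=-40, 7*-9=-63 => row sum = -159
Row 3: -4*-1=4, -1*-5=5, -7*4=-28, 1*8=8 => row sum = -11
Row 4: 1*3=3, 5*4=20, 6*-4=-24, 6*-2=-12 => row sum = -13
Total = 117 + -159 + -11 + -13 = -66

-66


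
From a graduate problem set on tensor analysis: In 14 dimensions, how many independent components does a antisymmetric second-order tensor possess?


A antisymmetric rank-2 tensor in d dimensions has d(d-1)/2 independent components.
d = 14
d(d-1)/2 = 14 * 13 / 2 = 182 / 2 = 91

91


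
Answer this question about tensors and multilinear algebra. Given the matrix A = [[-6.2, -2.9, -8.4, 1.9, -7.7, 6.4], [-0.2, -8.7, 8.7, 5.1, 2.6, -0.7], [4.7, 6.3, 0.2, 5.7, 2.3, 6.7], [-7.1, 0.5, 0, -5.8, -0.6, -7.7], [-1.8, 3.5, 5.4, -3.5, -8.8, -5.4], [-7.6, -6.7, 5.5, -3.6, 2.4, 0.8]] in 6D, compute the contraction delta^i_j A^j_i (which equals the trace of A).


The contraction (trace) of a rank-2 tensor is the sum of its diagonal elements.
Diagonal entries: A[1,1] = -6.2, A[2,2] = -8.7, A[3,3] = 0.2, A[4,4] = -5.8, A[5,5] = -8.8, A[6,6] = 0.8
Tr(A) = -6.2 + -8.7 + 0.2 + -5.8 + -8.8 + 0.8 = -28.5

-28.5


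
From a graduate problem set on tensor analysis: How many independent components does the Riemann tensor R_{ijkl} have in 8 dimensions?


The Riemann tensor in d dimensions has d^2(d^2 - 1)/12 independent components.
d = 8, so d^2 = 64
d^2 - 1 = 63
d^2(d^2 - 1) = 64 * 63 = 4032
Divide by 12: 4032 / 12 = 336

336


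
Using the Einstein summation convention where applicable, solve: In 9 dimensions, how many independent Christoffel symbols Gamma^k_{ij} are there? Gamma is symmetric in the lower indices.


Christoffel symbols Gamma^k_{ij} are symmetric in i,j, so there are d * d(d+1)/2 independent symbols.
d = 9
d(d+1)/2 = 9 * 10 / 2 = 45
Total = 9 * 45 = 405

405


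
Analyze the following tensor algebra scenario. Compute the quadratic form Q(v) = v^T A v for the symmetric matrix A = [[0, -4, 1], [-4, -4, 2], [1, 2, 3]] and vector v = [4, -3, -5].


First compute Av:
(Av)_1 = 0*4 + -4*-3 + 1*-5 = 7
(Av)_2 = -4*4 + -4*-3 + 2*-5 = -14
(Av)_3 = 1*4 + 2*-3 + 3*-5 = -17
Av = [7, -14, -17]
Then v^T (Av) = 4*7 + -3*-14 + -5*-17
= 28 + 42 + 85 = 155

155


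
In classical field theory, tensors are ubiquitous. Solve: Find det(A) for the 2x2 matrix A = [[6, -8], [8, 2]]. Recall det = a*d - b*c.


For a 2x2 matrix [[a, b], [c, d]], det = a*d - b*c.
a = 6, b = -8, c = 8, d = 2
a*d = 6 * 2 = 12
b*c = -8 * 8 = -64
det = 12 - -64 = 76

76


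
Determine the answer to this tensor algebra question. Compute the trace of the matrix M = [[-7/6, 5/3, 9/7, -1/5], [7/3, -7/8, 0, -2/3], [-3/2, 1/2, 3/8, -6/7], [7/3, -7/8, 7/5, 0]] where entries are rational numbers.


The trace is the sum of diagonal entries.
Diagonal: M[1,1] = -7/6, M[2,2] = -7/8, M[3,3] = 3/8, M[4,4] = 0
Tr(M) = -7/6 + -7/8 + 3/8 + 0
Computing step by step:
After adding M[1,1]: -7/6
After adding M[2,2]: -49/24
After adding M[3,3]: -5/3
After adding M[4,4]: -5/3
Tr(M) = -5/3

-5/3


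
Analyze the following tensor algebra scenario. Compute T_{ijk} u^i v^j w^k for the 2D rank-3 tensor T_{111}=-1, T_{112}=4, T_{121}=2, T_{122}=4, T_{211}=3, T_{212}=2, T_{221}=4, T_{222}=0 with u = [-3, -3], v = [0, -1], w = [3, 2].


S = sum over i,j,k of T_{ijk} u_i v_j w_k. Expanding all 8 terms:
T_{111}*u_1*v_1*w_1 = -1*-3*0*3 = 0  (running total: 0)
T_{112}*u_1*v_1*w_2 = 4*-3*0*2 = 0  (running total: 0)
T_{121}*u_1*v_2*w_1 = 2*-3*-1*3 = 18  (running total: 18)
T_{122}*u_1*v_2*w_2 = 4*-3*-1*2 = 24  (running total: 42)
T_{211}*u_2*v_1*w_1 = 3*-3*0*3 = 0  (running total: 42)
T_{212}*u_2*v_1*w_2 = 2*-3*0*2 = 0  (running total: 42)
T_{221}*u_2*v_2*w_1 = 4*-3*-1*3 = 36  (running total: 78)
T_{222}*u_2*v_2*w_2 = 0*-3*-1*2 = 0  (running total: 78)
S = 78

78


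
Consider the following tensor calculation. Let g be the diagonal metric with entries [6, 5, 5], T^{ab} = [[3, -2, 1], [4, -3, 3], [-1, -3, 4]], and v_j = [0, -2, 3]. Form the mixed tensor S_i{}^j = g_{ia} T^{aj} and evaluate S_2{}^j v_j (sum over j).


Step 1: lower the first index. For a diagonal metric, g_{ia} T^{aj} = g_{ii} T^{ij} (no sum on i).
g_{22} = 5
S_2{}^1 = 5 * T^{21} = 5 * 4 = 20
S_2{}^2 = 5 * T^{22} = 5 * -3 = -15
S_2{}^3 = 5 * T^{23} = 5 * 3 = 15
Step 2: contract S_2{}^j with v_j.
S_2{}^1 * v_1 = 20 * 0 = 0
S_2{}^2 * v_2 = -15 * -2 = 30
S_2{}^3 * v_3 = 15 * 3 = 45
Result = 0 + 30 + 45 = 75

75


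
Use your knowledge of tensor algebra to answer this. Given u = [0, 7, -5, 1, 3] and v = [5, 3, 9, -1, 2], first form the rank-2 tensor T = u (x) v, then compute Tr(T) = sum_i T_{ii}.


The outer product gives T_{ij} = u_i v_j.
The trace (contraction) is Tr(T) = sum_i T_{ii} = sum_i u_i v_i.
Diagonal entries:
T_{11} = u_1 * v_1 = 0 * 5 = 0
T_{22} = u_2 * v_2 = 7 * 3 = 21
T_{33} = u_3 * v_3 = -5 * 9 = -45
T_{44} = u_4 * v_4 = 1 * -1 = -1
T_{55} = u_5 * v_5 = 3 * 2 = 6
Tr(T) = 0 + 21 + -45 + -1 + 6 = -19

-19


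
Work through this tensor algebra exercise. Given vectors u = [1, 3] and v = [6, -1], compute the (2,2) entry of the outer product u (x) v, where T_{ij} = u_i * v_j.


The outer product entry T_{ij} = u_i * v_j.
We need i=2, j=2.
u_2 = 3, v_2 = -1
T_{2,2} = 3 * -1 = -3

-3


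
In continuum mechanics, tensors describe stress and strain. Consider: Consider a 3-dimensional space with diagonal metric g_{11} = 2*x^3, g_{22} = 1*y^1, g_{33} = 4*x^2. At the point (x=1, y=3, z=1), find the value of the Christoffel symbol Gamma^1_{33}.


For a diagonal metric, Gamma^k_{ij} = (1/2) g^{kk} (dg_{ik}/dx_j + dg_{jk}/dx_i - dg_{ij}/dx_k).
The metric is diagonal, so g_{ab} = 0 for a != b.
At the given point: g_{11} = 2, g_{22} = 3, g_{33} = 4
g^{11} = 1/2
dg_{31}/dx_3 = 0 (off-diagonal)
dg_{31}/dx_3 = 0 (off-diagonal)
dg_{33}/dx_1 = dg_{33}/dx_1 = 8
Numerator = 0 + 0 - 8 = -8
Gamma^1_{33} = -8 / (2 * 2) = -2

-2


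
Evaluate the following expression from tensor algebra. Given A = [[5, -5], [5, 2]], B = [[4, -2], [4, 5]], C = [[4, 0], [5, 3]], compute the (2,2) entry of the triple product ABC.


(ABC)_{22} = sum_m (AB)_{2m} C_{m2}. First compute row 2 of AB.
(AB)_{21} = 5*4 + 2*4 = 28
(AB)_{22} = 5*-2 + 2*5 = 0
Now contract with column 2 of C:
(AB)_{21} * C_{12} = 28 * 0 = 0
(AB)_{22} * C_{22} = 0 * 3 = 0
(ABC)_{22} = 0 + 0 = 0

0


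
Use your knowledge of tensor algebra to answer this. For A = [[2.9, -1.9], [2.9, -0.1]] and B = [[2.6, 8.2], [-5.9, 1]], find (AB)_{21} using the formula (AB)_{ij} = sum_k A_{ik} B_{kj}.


(AB)_{ij} = sum_k A_{ik} B_{kj}.
For i=2, j=1:
A_{21} * B_{11} = 2.9 * 2.6 = 7.54
A_{22} * B_{21} = -0.1 * -5.9 = 0.59
Sum = 7.54 + 0.59 = 8.13

8.13


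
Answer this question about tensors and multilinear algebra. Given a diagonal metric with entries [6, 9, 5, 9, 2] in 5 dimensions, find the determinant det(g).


For a diagonal metric, the determinant is the product of diagonal entries.
Diagonal entries: 6, 9, 5, 9, 2
det(g) = 6 * 9 * 5 * 9 * 2 = 4860

4860


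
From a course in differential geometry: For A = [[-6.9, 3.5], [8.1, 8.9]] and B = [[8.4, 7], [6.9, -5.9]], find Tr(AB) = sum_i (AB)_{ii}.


Tr(AB) = sum_i (AB)_{ii} where (AB)_{ii} = sum_k A_{ik} B_{ki}.
(AB)_{11} = -6.9*8.4 + 3.5*6.9 = -33.81
(AB)_{22} = 8.1*7 + 8.9*-5.9 = 4.19
Tr(AB) = -33.81 + 4.19 = -29.62

-29.62


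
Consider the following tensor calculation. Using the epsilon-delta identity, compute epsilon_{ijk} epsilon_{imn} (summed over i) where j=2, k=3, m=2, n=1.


Using the identity: epsilon_{ijk} epsilon_{imn} = delta_{jm} delta_{kn} - delta_{jn} delta_{km}.
delta_{22} = 1
delta_{31} = 0
delta_{21} = 0
delta_{32} = 0
Result = 1 * 0 - 0 * 0 = 0 - 0 = 0

0


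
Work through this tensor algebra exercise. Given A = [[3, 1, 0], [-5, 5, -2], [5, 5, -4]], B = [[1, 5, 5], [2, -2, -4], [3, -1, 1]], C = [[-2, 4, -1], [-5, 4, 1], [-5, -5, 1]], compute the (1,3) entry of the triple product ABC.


(ABC)_{13} = sum_m (AB)_{1m} C_{m3}. First compute row 1 of AB.
(AB)_{11} = 3*1 + 1*2 + 0*3 = 5
(AB)_{12} = 3*5 + 1*-2 + 0*-1 = 13
(AB)_{13} = 3*5 + 1*-4 + 0*1 = 11
Now contract with column 3 of C:
(AB)_{11} * C_{13} = 5 * -1 = -5
(AB)_{12} * C_{23} = 13 * 1 = 13
(AB)_{13} * C_{33} = 11 * 1 = 11
(ABC)_{13} = -5 + 13 + 11 = 19

19


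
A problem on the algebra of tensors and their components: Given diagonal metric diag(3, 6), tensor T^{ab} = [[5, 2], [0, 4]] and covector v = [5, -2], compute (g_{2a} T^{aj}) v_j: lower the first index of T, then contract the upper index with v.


Step 1: lower the first index. For a diagonal metric, g_{ia} T^{aj} = g_{ii} T^{ij} (no sum on i).
g_{22} = 6
S_2{}^1 = 6 * T^{21} = 6 * 0 = 0
S_2{}^2 = 6 * T^{22} = 6 * 4 = 24
Step 2: contract S_2{}^j with v_j.
S_2{}^1 * v_1 = 0 * 5 = 0
S_2{}^2 * v_2 = 24 * -2 = -48
Result = 0 + -48 = -48

-48


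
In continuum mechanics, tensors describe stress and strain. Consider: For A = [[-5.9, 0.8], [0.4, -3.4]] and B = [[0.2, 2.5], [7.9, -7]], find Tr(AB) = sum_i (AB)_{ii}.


Tr(AB) = sum_i (AB)_{ii} where (AB)_{ii} = sum_k A_{ik} B_{ki}.
(AB)_{11} = -5.9*0.2 + 0.8*7.9 = 5.14
(AB)_{22} = 0.4*2.5 + -3.4*-7 = 24.8
Tr(AB) = 5.14 + 24.8 = 29.94

29.94


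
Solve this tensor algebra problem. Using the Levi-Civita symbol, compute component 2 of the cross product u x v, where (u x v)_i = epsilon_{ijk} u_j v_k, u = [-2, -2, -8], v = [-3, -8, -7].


(u x v)_2 = sum_{j,k} epsilon_{2jk} u_j v_k. Only permutations of (1,2,3) contribute; the two non-zero terms are:
eps_{213} u_1 v_3 = -1 * -2 * -7 = -14
eps_{231} u_3 v_1 = 1 * -8 * -3 = 24
(u x v)_2 = 10

10


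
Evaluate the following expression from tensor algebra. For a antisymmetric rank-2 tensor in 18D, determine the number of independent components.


A antisymmetric rank-2 tensor in d dimensions has d(d-1)/2 independent components.
d = 18
d(d-1)/2 = 18 * 17 / 2 = 306 / 2 = 153

153


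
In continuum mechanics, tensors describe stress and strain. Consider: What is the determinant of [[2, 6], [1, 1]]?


For a 2x2 matrix [[a, b], [c, d]], det = a*d - b*c.
a = 2, b = 6, c = 1, d = 1
a*d = 2 * 1 = 2
b*c = 6 * 1 = 6
det = 2 - 6 = -4

-4


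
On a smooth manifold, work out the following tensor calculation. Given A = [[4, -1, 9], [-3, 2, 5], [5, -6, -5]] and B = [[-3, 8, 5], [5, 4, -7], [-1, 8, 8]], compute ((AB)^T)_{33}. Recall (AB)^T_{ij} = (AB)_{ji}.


(AB)^T_{ij} = (AB)_{ji} = sum_k A_{jk} B_{ki}.
For i=3, j=3 we need (AB)_{33}:
A_{31} * B_{13} = 5 * 5 = 25
A_{32} * B_{23} = -6 * -7 = 42
A_{33} * B_{33} = -5 * 8 = -40
Sum = 25 + 42 + -40 = 27

27


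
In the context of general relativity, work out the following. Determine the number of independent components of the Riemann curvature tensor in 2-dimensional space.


The Riemann tensor in d dimensions has d^2(d^2 - 1)/12 independent components.
d = 2, so d^2 = 4
d^2 - 1 = 3
d^2(d^2 - 1) = 4 * 3 = 12
Divide by 12: 12 / 12 = 1

1


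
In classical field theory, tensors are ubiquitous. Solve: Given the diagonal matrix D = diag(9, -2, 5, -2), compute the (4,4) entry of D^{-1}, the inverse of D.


For a diagonal matrix, the inverse has entries (D^{-1})_{ii} = 1/d_{ii}.
The diagonal entries are: d_{11} = 9, d_{22} = -2, d_{33} = 5, d_{44} = -2
We need (D^{-1})_{44} = 1/d_{44} = 1/-2 = -1/2

-1/2


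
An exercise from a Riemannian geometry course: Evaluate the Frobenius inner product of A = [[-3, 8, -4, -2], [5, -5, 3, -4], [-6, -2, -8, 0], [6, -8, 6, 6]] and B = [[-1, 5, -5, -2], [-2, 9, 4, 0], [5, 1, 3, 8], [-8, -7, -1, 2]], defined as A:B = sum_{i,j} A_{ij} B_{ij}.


A:B = sum over all i,j of A_{ij} * B_{ij}.
Row 1: -3*-1=3, 8*5=40, -4*-5=20, -2*-2=4 => row sum = 67
Row 2: 5*-2=-10, -5*9=-45, 3*4=12, -4*0=0 => row sum = -43
Row 3: -6*5=-30, -2*1=-2, -8*3=-24, 0*8=0 => row sum = -56
Row 4: 6*-8=-48, -8*-7=56, 6*-1=-6, 6*2=12 => row sum = 14
Total = 67 + -43 + -56 + 14 = -18

-18


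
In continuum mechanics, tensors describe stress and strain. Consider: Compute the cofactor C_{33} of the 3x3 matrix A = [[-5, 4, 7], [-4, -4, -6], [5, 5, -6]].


To find cofactor C_{33}, delete row 3 and column 3.
The resulting 2x2 submatrix is: [[-5, 4], [-4, -4]]
Minor M_{33} = -5*-4 - 4*-4
  = 20 - -16 = 36
Sign = (-1)^(3+3) = (-1)^6 = 1
Cofactor C_{33} = 1 * 36 = 36

36


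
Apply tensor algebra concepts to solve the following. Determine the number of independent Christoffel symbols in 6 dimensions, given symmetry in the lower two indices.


Christoffel symbols Gamma^k_{ij} are symmetric in i,j, so there are d * d(d+1)/2 independent symbols.
d = 6
d(d+1)/2 = 6 * 7 / 2 = 21
Total = 6 * 21 = 126

126


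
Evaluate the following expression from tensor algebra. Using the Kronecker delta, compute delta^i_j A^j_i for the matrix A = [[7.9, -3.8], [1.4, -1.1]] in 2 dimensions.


The contraction (trace) of a rank-2 tensor is the sum of its diagonal elements.
Diagonal entries: A[1,1] = 7.9, A[2,2] = -1.1
Tr(A) = 7.9 + -1.1 = 6.8

6.8


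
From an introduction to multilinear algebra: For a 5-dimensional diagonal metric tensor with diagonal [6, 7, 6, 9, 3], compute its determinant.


For a diagonal metric, the determinant is the product of diagonal entries.
Diagonal entries: 6, 7, 6, 9, 3
det(g) = 6 * 7 * 6 * 9 * 3 = 6804

6804


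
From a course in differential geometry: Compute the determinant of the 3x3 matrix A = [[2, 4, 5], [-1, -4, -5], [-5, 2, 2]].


Expanding along the first row, det(A) = a11*M_11 - a12*M_12 + a13*M_13, where M_1j is the (1,j) minor.
Minor M_11 = -4*2 - -5*2 = 2
Minor M_12 = -1*2 - -5*-5 = -27
Minor M_13 = -1*2 - -4*-5 = -22
det = 2*(2) - 4*(-27) + 5*(-22)
    = 4 - -108 + -110
    = 2

2


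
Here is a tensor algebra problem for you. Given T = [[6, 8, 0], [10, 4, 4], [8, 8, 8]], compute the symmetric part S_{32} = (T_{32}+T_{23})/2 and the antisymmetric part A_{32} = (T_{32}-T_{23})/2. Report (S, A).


T_{32} = 8
T_{23} = 4
S_{32} = (8 + 4)/2 = 12/2 = 6
A_{32} = (8 - 4)/2 = 4/2 = 2
Check: S + A = 6 + 2 = 8 = T_{32}.

(6, 2)


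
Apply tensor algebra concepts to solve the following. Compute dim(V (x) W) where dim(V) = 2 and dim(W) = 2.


The dimension of a tensor product is the product of dimensions.
dim(V) = 2, dim(W) = 2
dim(V (x) W) = 2 * 2 = 4

4


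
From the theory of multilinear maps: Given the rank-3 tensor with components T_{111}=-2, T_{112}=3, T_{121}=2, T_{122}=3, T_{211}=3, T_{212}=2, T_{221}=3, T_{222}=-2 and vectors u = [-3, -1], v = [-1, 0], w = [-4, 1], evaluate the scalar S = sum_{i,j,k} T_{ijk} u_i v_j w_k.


S = sum over i,j,k of T_{ijk} u_i v_j w_k. Expanding all 8 terms:
T_{111}*u_1*v_1*w_1 = -2*-3*-1*-4 = 24  (running total: 24)
T_{112}*u_1*v_1*w_2 = 3*-3*-1*1 = 9  (running total: 33)
T_{121}*u_1*v_2*w_1 = 2*-3*0*-4 = 0  (running total: 33)
T_{122}*u_1*v_2*w_2 = 3*-3*0*1 = 0  (running total: 33)
T_{211}*u_2*v_1*w_1 = 3*-1*-1*-4 = -12  (running total: 21)
T_{212}*u_2*v_1*w_2 = 2*-1*-1*1 = 2  (running total: 23)
T_{221}*u_2*v_2*w_1 = 3*-1*0*-4 = 0  (running total: 23)
T_{222}*u_2*v_2*w_2 = -2*-1*0*1 = 0  (running total: 23)
S = 23

23


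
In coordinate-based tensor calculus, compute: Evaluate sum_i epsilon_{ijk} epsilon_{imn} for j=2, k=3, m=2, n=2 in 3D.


Using the identity: epsilon_{ijk} epsilon_{imn} = delta_{jm} delta_{kn} - delta_{jn} delta_{km}.
delta_{22} = 1
delta_{32} = 0
delta_{22} = 1
delta_{32} = 0
Result = 1 * 0 - 1 * 0 = 0 - 0 = 0

0


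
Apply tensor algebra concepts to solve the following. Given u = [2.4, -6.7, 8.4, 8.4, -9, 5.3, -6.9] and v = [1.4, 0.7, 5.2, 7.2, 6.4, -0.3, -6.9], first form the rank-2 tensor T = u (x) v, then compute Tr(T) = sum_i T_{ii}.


The outer product gives T_{ij} = u_i v_j.
The trace (contraction) is Tr(T) = sum_i T_{ii} = sum_i u_i v_i.
Diagonal entries:
T_{11} = u_1 * v_1 = 2.4 * 1.4 = 3.36
T_{22} = u_2 * v_2 = -6.7 * 0.7 = -4.69
T_{33} = u_3 * v_3 = 8.4 * 5.2 = 43.68
T_{44} = u_4 * v_4 = 8.4 * 7.2 = 60.48
T_{55} = u_5 * v_5 = -9 * 6.4 = -57.6
T_{66} = u_6 * v_6 = 5.3 * -0.3 = -1.59
T_{77} = u_7 * v_7 = -6.9 * -6.9 = 47.61
Tr(T) = 3.36 + -4.69 + 43.68 + 60.48 + -57.6 + -1.59 + 47.61 = 91.25

91.25


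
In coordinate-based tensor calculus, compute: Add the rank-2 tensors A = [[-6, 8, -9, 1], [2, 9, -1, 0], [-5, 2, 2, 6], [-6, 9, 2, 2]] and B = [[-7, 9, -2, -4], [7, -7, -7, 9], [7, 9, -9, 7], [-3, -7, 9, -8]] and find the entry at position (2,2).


Tensor addition is component-wise: (A + B)_{ij} = A_{ij} + B_{ij}.
A_{22} = 9
B_{22} = -7
(A + B)_{22} = 9 + -7 = 2

2


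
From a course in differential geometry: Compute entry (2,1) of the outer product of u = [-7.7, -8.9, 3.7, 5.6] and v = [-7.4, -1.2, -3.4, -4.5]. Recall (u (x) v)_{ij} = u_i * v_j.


The outer product entry T_{ij} = u_i * v_j.
We need i=2, j=1.
u_2 = -8.9, v_1 = -7.4
T_{2,1} = -8.9 * -7.4 = 65.86

65.86


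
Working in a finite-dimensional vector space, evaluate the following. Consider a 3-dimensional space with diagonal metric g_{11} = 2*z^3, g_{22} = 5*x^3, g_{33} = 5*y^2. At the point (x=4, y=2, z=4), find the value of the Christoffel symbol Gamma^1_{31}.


For a diagonal metric, Gamma^k_{ij} = (1/2) g^{kk} (dg_{ik}/dx_j + dg_{jk}/dx_i - dg_{ij}/dx_k).
The metric is diagonal, so g_{ab} = 0 for a != b.
At the given point: g_{11} = 128, g_{22} = 320, g_{33} = 20
g^{11} = 1/128
dg_{31}/dx_1 = 0 (off-diagonal)
dg_{11}/dx_3 = dg_{11}/dx_3 = 96
dg_{31}/dx_1 = 0 (off-diagonal)
Numerator = 0 + 96 - 0 = 96
Gamma^1_{31} = 96 / (2 * 128) = 3/8

3/8


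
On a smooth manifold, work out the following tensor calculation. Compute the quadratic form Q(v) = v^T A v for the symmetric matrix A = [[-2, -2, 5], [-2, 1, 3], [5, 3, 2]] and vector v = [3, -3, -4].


First compute Av:
(Av)_1 = -2*3 + -2*-3 + 5*-4 = -20
(Av)_2 = -2*3 + 1*-3 + 3*-4 = -21
(Av)_3 = 5*3 + 3*-3 + 2*-4 = -2
Av = [-20, -21, -2]
Then v^T (Av) = 3*-20 + -3*-21 + -4*-2
= -60 + 63 + 8 = 11

11


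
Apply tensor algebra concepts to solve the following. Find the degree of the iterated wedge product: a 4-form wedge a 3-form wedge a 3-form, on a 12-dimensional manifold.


The degree of a wedge product is the sum of the degrees of the individual forms.
Degrees: 4, 3, 3
Total degree = 4 + 3 + 3 = 10

10


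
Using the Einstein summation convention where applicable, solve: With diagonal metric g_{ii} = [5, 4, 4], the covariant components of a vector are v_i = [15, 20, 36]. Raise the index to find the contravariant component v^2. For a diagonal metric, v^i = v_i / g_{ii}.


To raise an index with a diagonal metric: v^i = v_i / g_{ii}.
For index 2: v_2 = 20, g_{22} = 4
v^2 = 20 / 4 = 5

5


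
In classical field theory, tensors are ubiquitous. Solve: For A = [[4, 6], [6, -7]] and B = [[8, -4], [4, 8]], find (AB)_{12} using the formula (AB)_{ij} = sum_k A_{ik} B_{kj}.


(AB)_{ij} = sum_k A_{ik} B_{kj}.
For i=1, j=2:
A_{11} * B_{12} = 4 * -4 = -16
A_{12} * B_{22} = 6 * 8 = 48
Sum = -16 + 48 = 32

32


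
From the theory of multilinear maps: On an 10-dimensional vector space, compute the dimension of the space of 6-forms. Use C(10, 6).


The dimension of the space of p-forms on an n-dimensional space is C(n, p).
n = 10, p = 6
C(10, 6) = 10! / (6! * 4!) = 210

210


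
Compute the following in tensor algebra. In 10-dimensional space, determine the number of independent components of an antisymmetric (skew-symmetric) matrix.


An antisymmetric rank-2 tensor satisfies A_{ij} = -A_{ji}, so diagonal entries are zero.
The independent components are the upper-triangular entries: C(n, 2) = n(n-1)/2.
n = 10
C(10, 2) = 10 * 9 / 2 = 90 / 2 = 45

45


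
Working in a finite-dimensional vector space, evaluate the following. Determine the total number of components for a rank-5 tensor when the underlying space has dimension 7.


The number of components of a rank-r tensor in d dimensions is d^r.
Here d = 7 and r = 5.
7^5 = 16807

16807


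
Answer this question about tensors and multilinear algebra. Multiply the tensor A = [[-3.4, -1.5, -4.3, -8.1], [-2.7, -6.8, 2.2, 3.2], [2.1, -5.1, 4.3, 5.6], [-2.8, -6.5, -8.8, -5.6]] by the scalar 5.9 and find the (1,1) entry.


Scalar multiplication: (cA)_{ij} = c * A_{ij}.
c = 5.9
A_{11} = -3.4
(cA)_{11} = 5.9 * -3.4 = -20.06

-20.06


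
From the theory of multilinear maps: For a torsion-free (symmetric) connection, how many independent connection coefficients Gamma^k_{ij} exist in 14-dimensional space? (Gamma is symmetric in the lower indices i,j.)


Christoffel symbols Gamma^k_{ij} are symmetric in i,j, so there are d * d(d+1)/2 independent symbols.
d = 14
d(d+1)/2 = 14 * 15 / 2 = 105
Total = 14 * 105 = 1470

1470


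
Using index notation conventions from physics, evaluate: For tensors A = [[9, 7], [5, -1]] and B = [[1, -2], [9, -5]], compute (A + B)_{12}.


Tensor addition is component-wise: (A + B)_{ij} = A_{ij} + B_{ij}.
A_{12} = 7
B_{12} = -2
(A + B)_{12} = 7 + -2 = 5

5


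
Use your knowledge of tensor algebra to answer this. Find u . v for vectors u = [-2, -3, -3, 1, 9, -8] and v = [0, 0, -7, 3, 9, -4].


The inner product u . v = sum of u_i * v_i.
Term-by-term: -2 * 0, -3 * 0, -3 * -7, 1 * 3, 9 * 9, -8 * -4
Products: 0, 0, 21, 3, 81, 32
Sum = 0 + 0 + 21 + 3 + 81 + 32 = 137

137


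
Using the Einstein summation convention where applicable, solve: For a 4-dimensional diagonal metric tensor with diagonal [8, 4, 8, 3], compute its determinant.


For a diagonal metric, the determinant is the product of diagonal entries.
Diagonal entries: 8, 4, 8, 3
det(g) = 8 * 4 * 8 * 3 = 768

768


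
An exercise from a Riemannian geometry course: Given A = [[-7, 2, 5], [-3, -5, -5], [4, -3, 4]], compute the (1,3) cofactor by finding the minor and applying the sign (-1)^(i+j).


To find cofactor C_{13}, delete row 1 and column 3.
The resulting 2x2 submatrix is: [[-3, -5], [4, -3]]
Minor M_{13} = -3*-3 - -5*4
  = 9 - -20 = 29
Sign = (-1)^(1+3) = (-1)^4 = 1
Cofactor C_{13} = 1 * 29 = 29

29


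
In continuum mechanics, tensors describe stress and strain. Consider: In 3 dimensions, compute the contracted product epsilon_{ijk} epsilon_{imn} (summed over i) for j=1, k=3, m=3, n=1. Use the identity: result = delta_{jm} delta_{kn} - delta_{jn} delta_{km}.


Using the identity: epsilon_{ijk} epsilon_{imn} = delta_{jm} delta_{kn} - delta_{jn} delta_{km}.
delta_{13} = 0
delta_{31} = 0
delta_{11} = 1
delta_{33} = 1
Result = 0 * 0 - 1 * 1 = 0 - 1 = -1

-1


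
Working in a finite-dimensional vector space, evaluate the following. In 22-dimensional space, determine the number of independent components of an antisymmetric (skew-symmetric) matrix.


An antisymmetric rank-2 tensor satisfies A_{ij} = -A_{ji}, so diagonal entries are zero.
The independent components are the upper-triangular entries: C(n, 2) = n(n-1)/2.
n = 22
C(22, 2) = 22 * 21 / 2 = 462 / 2 = 231

231


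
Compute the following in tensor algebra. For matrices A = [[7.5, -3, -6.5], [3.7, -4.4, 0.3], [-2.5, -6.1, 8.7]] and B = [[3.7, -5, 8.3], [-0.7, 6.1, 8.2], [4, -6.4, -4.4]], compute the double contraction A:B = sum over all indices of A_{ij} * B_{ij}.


A:B = sum over all i,j of A_{ij} * B_{ij}.
Row 1: 7.5*3.7=27.75, -3*-5=15, -6.5*8.3=-53.95 => row sum = -11.2
Row 2: 3.7*-0.7=-2.59, -4.4*6.1=-26.84, 0.3*8.2=2.46 => row sum = -26.97
Row 3: -2.5*4=-10, -6.1*-6.4=39.04, 8.7*-4.4=-38.28 => row sum = -9.24
Total = -11.2 + -26.97 + -9.24 = -47.41

-47.41


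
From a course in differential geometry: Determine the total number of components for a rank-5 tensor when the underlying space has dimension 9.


The number of components of a rank-r tensor in d dimensions is d^r.
Here d = 9 and r = 5.
9^5 = 59049

59049


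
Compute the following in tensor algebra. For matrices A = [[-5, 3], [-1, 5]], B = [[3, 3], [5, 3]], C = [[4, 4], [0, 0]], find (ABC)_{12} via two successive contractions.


(ABC)_{12} = sum_m (AB)_{1m} C_{m2}. First compute row 1 of AB.
(AB)_{11} = -5*3 + 3*5 = 0
(AB)_{12} = -5*3 + 3*3 = -6
Now contract with column 2 of C:
(AB)_{11} * C_{12} = 0 * 4 = 0
(AB)_{12} * C_{22} = -6 * 0 = 0
(ABC)_{12} = 0 + 0 = 0

0


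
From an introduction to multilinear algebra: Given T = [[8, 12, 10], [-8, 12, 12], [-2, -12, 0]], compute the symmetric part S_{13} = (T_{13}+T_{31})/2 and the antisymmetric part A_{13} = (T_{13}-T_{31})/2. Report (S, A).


T_{13} = 10
T_{31} = -2
S_{13} = (10 + -2)/2 = 8/2 = 4
A_{13} = (10 - -2)/2 = 12/2 = 6
Check: S + A = 4 + 6 = 10 = T_{13}.

(4, 6)


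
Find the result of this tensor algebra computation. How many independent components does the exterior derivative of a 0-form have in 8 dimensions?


The exterior derivative of a p-form is a (p+1)-form.
Its number of independent components is C(n, p+1).
n = 8, p+1 = 1
C(8, 1) = 8

8


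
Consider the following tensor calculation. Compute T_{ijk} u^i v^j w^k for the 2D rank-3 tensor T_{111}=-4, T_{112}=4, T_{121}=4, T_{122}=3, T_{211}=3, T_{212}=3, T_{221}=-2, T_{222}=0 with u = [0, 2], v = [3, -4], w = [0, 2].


S = sum over i,j,k of T_{ijk} u_i v_j w_k. Expanding all 8 terms:
T_{111}*u_1*v_1*w_1 = -4*0*3*0 = 0  (running total: 0)
T_{112}*u_1*v_1*w_2 = 4*0*3*2 = 0  (running total: 0)
T_{121}*u_1*v_2*w_1 = 4*0*-4*0 = 0  (running total: 0)
T_{122}*u_1*v_2*w_2 = 3*0*-4*2 = 0  (running total: 0)
T_{211}*u_2*v_1*w_1 = 3*2*3*0 = 0  (running total: 0)
T_{212}*u_2*v_1*w_2 = 3*2*3*2 = 36  (running total: 36)
T_{221}*u_2*v_2*w_1 = -2*2*-4*0 = 0  (running total: 36)
T_{222}*u_2*v_2*w_2 = 0*2*-4*2 = 0  (running total: 36)
S = 36

36
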